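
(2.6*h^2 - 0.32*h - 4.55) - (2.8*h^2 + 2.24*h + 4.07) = -0.2*h^2 - 2.56*h - 8.62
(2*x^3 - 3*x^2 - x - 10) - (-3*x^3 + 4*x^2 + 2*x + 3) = 5*x^3 - 7*x^2 - 3*x - 13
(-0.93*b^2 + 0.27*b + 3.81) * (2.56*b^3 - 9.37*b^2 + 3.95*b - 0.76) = -2.3808*b^5 + 9.4053*b^4 + 3.5502*b^3 - 33.9264*b^2 + 14.8443*b - 2.8956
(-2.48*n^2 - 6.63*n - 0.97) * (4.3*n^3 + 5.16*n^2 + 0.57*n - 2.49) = -10.664*n^5 - 41.3058*n^4 - 39.7954*n^3 - 2.6091*n^2 + 15.9558*n + 2.4153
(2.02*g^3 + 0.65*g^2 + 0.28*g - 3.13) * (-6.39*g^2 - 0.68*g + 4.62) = -12.9078*g^5 - 5.5271*g^4 + 7.1012*g^3 + 22.8133*g^2 + 3.422*g - 14.4606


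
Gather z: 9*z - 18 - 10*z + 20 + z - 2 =0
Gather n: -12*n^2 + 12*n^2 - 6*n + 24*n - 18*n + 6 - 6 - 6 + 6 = 0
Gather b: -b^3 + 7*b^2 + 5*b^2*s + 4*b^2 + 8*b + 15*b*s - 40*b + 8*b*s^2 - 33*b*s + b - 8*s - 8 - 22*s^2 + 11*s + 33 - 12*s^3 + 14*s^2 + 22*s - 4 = -b^3 + b^2*(5*s + 11) + b*(8*s^2 - 18*s - 31) - 12*s^3 - 8*s^2 + 25*s + 21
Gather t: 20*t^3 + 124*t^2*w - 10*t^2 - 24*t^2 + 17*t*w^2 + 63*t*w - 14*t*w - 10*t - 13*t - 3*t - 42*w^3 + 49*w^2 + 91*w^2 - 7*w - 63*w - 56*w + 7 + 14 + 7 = 20*t^3 + t^2*(124*w - 34) + t*(17*w^2 + 49*w - 26) - 42*w^3 + 140*w^2 - 126*w + 28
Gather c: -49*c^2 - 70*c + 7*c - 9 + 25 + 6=-49*c^2 - 63*c + 22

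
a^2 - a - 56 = (a - 8)*(a + 7)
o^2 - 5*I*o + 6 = (o - 6*I)*(o + I)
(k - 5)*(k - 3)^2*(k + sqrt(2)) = k^4 - 11*k^3 + sqrt(2)*k^3 - 11*sqrt(2)*k^2 + 39*k^2 - 45*k + 39*sqrt(2)*k - 45*sqrt(2)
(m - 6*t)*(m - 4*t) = m^2 - 10*m*t + 24*t^2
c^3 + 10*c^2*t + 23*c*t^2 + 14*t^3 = (c + t)*(c + 2*t)*(c + 7*t)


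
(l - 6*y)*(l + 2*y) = l^2 - 4*l*y - 12*y^2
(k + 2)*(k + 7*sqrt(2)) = k^2 + 2*k + 7*sqrt(2)*k + 14*sqrt(2)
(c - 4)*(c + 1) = c^2 - 3*c - 4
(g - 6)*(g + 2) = g^2 - 4*g - 12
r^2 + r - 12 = (r - 3)*(r + 4)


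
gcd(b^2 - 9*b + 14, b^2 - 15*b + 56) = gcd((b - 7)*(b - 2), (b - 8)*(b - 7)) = b - 7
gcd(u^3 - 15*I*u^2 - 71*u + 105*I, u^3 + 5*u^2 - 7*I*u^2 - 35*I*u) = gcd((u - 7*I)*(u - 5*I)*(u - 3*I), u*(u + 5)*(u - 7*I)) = u - 7*I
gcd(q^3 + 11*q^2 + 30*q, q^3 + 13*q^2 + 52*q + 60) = q^2 + 11*q + 30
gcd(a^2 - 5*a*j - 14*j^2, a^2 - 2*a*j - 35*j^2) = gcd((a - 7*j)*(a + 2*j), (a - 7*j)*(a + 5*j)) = a - 7*j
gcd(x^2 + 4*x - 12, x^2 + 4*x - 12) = x^2 + 4*x - 12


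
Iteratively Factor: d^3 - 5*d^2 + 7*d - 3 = (d - 3)*(d^2 - 2*d + 1) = (d - 3)*(d - 1)*(d - 1)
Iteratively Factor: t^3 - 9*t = (t + 3)*(t^2 - 3*t) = t*(t + 3)*(t - 3)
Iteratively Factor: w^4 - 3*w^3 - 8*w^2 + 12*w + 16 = (w + 1)*(w^3 - 4*w^2 - 4*w + 16) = (w - 4)*(w + 1)*(w^2 - 4) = (w - 4)*(w - 2)*(w + 1)*(w + 2)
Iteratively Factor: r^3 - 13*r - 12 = (r - 4)*(r^2 + 4*r + 3) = (r - 4)*(r + 1)*(r + 3)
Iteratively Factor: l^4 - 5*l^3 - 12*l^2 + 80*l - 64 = (l - 4)*(l^3 - l^2 - 16*l + 16) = (l - 4)^2*(l^2 + 3*l - 4) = (l - 4)^2*(l - 1)*(l + 4)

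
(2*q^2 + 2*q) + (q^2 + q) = 3*q^2 + 3*q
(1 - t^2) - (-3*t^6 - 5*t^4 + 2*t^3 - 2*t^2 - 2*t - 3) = 3*t^6 + 5*t^4 - 2*t^3 + t^2 + 2*t + 4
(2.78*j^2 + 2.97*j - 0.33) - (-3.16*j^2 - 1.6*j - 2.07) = 5.94*j^2 + 4.57*j + 1.74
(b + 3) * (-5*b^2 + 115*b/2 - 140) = -5*b^3 + 85*b^2/2 + 65*b/2 - 420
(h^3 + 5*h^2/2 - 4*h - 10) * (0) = 0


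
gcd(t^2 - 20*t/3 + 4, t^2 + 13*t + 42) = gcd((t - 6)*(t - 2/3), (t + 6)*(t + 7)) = 1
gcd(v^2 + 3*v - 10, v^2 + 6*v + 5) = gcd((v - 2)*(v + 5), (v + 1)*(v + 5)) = v + 5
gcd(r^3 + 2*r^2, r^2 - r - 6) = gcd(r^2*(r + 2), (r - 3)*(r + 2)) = r + 2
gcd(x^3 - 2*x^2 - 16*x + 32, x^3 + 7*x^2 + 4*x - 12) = 1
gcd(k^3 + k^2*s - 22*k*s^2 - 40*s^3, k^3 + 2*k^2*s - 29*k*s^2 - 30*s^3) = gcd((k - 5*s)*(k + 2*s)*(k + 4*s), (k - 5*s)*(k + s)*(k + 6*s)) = -k + 5*s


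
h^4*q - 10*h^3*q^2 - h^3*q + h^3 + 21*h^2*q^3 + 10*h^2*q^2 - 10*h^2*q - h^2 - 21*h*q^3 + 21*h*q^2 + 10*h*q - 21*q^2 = (h - 1)*(h - 7*q)*(h - 3*q)*(h*q + 1)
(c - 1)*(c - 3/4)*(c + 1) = c^3 - 3*c^2/4 - c + 3/4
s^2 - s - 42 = (s - 7)*(s + 6)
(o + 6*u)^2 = o^2 + 12*o*u + 36*u^2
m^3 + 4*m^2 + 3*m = m*(m + 1)*(m + 3)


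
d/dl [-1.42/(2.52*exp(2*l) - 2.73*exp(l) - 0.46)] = (7.1568*exp(l) - 3.8766)*exp(l)/(-2.52*exp(2*l) + 2.73*exp(l) + 0.46)^2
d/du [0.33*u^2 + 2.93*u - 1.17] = 0.66*u + 2.93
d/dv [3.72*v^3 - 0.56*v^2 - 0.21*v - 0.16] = 11.16*v^2 - 1.12*v - 0.21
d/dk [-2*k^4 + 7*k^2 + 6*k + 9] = -8*k^3 + 14*k + 6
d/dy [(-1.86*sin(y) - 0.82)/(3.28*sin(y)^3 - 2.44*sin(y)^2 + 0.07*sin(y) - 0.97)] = (12.2016*sin(y)^3 + 3.5304*sin(y)^2 - 4.0016*sin(y) + 1.8616)*cos(y)/(10.7584*sin(y)^6 - 16.0064*sin(y)^5 + 6.4128*sin(y)^4 - 6.7048*sin(y)^3 + 4.7385*sin(y)^2 - 0.1358*sin(y) + 0.9409)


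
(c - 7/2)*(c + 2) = c^2 - 3*c/2 - 7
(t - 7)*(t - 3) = t^2 - 10*t + 21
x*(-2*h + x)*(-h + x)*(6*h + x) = 12*h^3*x - 16*h^2*x^2 + 3*h*x^3 + x^4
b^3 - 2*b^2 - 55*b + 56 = (b - 8)*(b - 1)*(b + 7)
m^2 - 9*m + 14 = (m - 7)*(m - 2)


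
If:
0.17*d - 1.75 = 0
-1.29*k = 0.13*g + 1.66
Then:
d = 10.29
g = -9.92307692307692*k - 12.7692307692308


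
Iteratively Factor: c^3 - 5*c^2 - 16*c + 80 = (c - 5)*(c^2 - 16) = (c - 5)*(c - 4)*(c + 4)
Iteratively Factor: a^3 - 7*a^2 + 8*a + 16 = (a - 4)*(a^2 - 3*a - 4) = (a - 4)^2*(a + 1)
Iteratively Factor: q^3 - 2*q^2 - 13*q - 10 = (q + 2)*(q^2 - 4*q - 5) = (q + 1)*(q + 2)*(q - 5)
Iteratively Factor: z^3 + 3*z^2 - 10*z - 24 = (z - 3)*(z^2 + 6*z + 8) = (z - 3)*(z + 2)*(z + 4)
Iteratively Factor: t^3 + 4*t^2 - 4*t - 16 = (t - 2)*(t^2 + 6*t + 8) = (t - 2)*(t + 2)*(t + 4)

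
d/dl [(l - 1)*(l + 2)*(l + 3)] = 3*l^2 + 8*l + 1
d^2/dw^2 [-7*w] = 0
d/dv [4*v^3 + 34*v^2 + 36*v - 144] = 12*v^2 + 68*v + 36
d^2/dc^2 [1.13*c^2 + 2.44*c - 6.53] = 2.26000000000000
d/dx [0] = 0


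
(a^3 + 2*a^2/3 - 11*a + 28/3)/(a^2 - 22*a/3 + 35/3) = (a^2 + 3*a - 4)/(a - 5)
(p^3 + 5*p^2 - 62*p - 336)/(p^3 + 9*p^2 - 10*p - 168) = (p - 8)/(p - 4)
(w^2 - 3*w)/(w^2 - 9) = w/(w + 3)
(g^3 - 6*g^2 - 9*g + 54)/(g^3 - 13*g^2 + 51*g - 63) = (g^2 - 3*g - 18)/(g^2 - 10*g + 21)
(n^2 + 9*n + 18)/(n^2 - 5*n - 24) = (n + 6)/(n - 8)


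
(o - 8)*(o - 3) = o^2 - 11*o + 24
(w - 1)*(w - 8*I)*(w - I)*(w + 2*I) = w^4 - w^3 - 7*I*w^3 + 10*w^2 + 7*I*w^2 - 10*w - 16*I*w + 16*I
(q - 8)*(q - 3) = q^2 - 11*q + 24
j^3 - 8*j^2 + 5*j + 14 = (j - 7)*(j - 2)*(j + 1)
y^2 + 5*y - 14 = (y - 2)*(y + 7)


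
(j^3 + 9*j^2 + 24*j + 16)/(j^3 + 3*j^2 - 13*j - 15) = (j^2 + 8*j + 16)/(j^2 + 2*j - 15)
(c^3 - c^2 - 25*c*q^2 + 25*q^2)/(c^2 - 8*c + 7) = (c^2 - 25*q^2)/(c - 7)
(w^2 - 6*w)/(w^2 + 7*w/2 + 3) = 2*w*(w - 6)/(2*w^2 + 7*w + 6)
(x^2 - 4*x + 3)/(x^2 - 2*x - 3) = (x - 1)/(x + 1)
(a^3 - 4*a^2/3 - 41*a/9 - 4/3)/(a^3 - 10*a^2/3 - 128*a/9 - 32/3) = (3*a^2 - 8*a - 3)/(3*a^2 - 14*a - 24)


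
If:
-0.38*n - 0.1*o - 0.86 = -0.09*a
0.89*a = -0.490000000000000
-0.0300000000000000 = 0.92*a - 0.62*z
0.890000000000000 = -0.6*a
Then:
No Solution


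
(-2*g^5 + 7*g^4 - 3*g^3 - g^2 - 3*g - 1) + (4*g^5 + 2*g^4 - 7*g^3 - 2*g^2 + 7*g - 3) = 2*g^5 + 9*g^4 - 10*g^3 - 3*g^2 + 4*g - 4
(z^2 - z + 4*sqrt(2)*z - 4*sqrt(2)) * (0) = 0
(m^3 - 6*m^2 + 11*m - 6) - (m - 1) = m^3 - 6*m^2 + 10*m - 5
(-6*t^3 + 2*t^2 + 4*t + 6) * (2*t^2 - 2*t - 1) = -12*t^5 + 16*t^4 + 10*t^3 + 2*t^2 - 16*t - 6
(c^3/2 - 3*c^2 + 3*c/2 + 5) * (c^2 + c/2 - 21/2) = c^5/2 - 11*c^4/4 - 21*c^3/4 + 149*c^2/4 - 53*c/4 - 105/2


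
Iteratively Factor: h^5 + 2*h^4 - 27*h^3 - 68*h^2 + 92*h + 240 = (h + 4)*(h^4 - 2*h^3 - 19*h^2 + 8*h + 60) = (h + 2)*(h + 4)*(h^3 - 4*h^2 - 11*h + 30) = (h - 2)*(h + 2)*(h + 4)*(h^2 - 2*h - 15) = (h - 5)*(h - 2)*(h + 2)*(h + 4)*(h + 3)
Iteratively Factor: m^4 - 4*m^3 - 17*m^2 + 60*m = (m + 4)*(m^3 - 8*m^2 + 15*m) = (m - 3)*(m + 4)*(m^2 - 5*m) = m*(m - 3)*(m + 4)*(m - 5)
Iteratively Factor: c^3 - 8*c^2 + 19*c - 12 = (c - 4)*(c^2 - 4*c + 3) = (c - 4)*(c - 3)*(c - 1)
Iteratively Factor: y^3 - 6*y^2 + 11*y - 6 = (y - 2)*(y^2 - 4*y + 3) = (y - 3)*(y - 2)*(y - 1)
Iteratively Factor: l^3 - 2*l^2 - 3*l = (l + 1)*(l^2 - 3*l) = (l - 3)*(l + 1)*(l)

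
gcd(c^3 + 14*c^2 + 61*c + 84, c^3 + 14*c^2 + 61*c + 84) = c^3 + 14*c^2 + 61*c + 84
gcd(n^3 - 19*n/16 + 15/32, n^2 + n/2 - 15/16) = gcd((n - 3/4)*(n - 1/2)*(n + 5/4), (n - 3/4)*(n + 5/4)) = n^2 + n/2 - 15/16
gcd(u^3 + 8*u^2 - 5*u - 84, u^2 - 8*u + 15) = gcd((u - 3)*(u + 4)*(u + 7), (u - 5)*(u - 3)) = u - 3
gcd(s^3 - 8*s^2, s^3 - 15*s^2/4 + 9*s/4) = s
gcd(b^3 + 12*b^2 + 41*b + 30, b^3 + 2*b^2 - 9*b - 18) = 1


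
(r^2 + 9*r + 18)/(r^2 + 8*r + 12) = (r + 3)/(r + 2)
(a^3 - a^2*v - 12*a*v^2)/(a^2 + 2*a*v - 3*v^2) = a*(-a + 4*v)/(-a + v)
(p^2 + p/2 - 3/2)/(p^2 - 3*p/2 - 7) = (-2*p^2 - p + 3)/(-2*p^2 + 3*p + 14)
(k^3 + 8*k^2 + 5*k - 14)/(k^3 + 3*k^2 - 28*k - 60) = (k^2 + 6*k - 7)/(k^2 + k - 30)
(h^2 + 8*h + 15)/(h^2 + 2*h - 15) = (h + 3)/(h - 3)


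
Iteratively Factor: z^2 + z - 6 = (z + 3)*(z - 2)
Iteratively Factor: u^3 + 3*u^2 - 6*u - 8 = (u - 2)*(u^2 + 5*u + 4) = (u - 2)*(u + 1)*(u + 4)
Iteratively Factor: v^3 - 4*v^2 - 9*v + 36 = (v + 3)*(v^2 - 7*v + 12) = (v - 3)*(v + 3)*(v - 4)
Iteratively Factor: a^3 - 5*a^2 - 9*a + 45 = (a - 5)*(a^2 - 9) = (a - 5)*(a - 3)*(a + 3)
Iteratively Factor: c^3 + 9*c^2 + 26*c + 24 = (c + 2)*(c^2 + 7*c + 12) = (c + 2)*(c + 3)*(c + 4)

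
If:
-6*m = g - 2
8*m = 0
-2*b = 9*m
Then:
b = 0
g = 2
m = 0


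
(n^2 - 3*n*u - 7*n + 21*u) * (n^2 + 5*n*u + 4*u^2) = n^4 + 2*n^3*u - 7*n^3 - 11*n^2*u^2 - 14*n^2*u - 12*n*u^3 + 77*n*u^2 + 84*u^3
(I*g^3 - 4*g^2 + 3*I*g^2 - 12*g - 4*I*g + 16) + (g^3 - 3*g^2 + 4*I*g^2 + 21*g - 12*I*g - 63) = g^3 + I*g^3 - 7*g^2 + 7*I*g^2 + 9*g - 16*I*g - 47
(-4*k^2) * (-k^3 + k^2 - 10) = 4*k^5 - 4*k^4 + 40*k^2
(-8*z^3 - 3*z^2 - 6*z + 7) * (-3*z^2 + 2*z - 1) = 24*z^5 - 7*z^4 + 20*z^3 - 30*z^2 + 20*z - 7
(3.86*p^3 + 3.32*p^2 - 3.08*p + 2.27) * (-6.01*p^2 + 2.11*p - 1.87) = -23.1986*p^5 - 11.8086*p^4 + 18.2978*p^3 - 26.3499*p^2 + 10.5493*p - 4.2449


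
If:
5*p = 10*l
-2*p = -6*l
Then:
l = 0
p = 0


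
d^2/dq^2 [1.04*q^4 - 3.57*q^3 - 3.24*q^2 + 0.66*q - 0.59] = 12.48*q^2 - 21.42*q - 6.48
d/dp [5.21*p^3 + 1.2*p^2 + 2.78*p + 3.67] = 15.63*p^2 + 2.4*p + 2.78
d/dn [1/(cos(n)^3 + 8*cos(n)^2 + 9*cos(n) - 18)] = (3*cos(n)^2 + 16*cos(n) + 9)*sin(n)/(cos(n)^3 + 8*cos(n)^2 + 9*cos(n) - 18)^2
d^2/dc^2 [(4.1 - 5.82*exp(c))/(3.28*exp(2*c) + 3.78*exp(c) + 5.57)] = (-62.613888*exp(4*c) + 248.596448*exp(3*c) + 790.474752*exp(2*c) - 118.501228*exp(c) - 266.888778)*exp(c)/(35.287552*exp(6*c) + 122.000256*exp(5*c) + 320.37072*exp(4*c) + 468.36468*exp(3*c) + 544.04418*exp(2*c) + 351.822366*exp(c) + 172.808693)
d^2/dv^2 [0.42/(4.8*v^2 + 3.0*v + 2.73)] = (-19.3536*v^2 - 12.096*v + 0.42*(9.6*v + 3.0)*(19.2*v + 6.0) - 11.00736)/(4.8*v^2 + 3.0*v + 2.73)^3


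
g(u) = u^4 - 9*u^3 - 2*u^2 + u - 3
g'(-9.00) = -5066.00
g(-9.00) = 12948.00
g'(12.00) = 2977.00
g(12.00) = 4905.00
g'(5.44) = -175.83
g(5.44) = -629.87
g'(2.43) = -110.76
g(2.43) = -106.65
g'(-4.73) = -1007.44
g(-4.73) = 1400.49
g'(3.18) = -156.13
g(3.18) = -207.20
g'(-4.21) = -759.18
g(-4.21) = 943.05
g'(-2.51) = -222.32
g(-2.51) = 163.90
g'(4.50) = -199.25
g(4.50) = -449.06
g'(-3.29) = -420.54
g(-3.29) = 409.72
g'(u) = 4*u^3 - 27*u^2 - 4*u + 1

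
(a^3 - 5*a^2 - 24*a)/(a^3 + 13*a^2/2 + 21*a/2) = 2*(a - 8)/(2*a + 7)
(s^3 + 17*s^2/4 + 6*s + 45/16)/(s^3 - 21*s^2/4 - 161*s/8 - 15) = (s + 3/2)/(s - 8)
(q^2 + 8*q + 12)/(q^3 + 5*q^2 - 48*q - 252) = (q + 2)/(q^2 - q - 42)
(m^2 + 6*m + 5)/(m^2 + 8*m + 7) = (m + 5)/(m + 7)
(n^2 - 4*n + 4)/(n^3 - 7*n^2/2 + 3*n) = 2*(n - 2)/(n*(2*n - 3))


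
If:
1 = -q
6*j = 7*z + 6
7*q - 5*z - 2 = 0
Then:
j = -11/10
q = -1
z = -9/5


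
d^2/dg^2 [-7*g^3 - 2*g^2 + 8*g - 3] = -42*g - 4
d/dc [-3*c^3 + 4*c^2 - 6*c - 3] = -9*c^2 + 8*c - 6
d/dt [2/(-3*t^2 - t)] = 2*(6*t + 1)/(t^2*(3*t + 1)^2)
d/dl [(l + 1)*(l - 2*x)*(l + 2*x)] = 3*l^2 + 2*l - 4*x^2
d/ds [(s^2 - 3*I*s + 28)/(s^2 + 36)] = (3*I*s^2 + 16*s - 108*I)/(s^4 + 72*s^2 + 1296)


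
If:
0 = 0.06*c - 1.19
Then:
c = 19.83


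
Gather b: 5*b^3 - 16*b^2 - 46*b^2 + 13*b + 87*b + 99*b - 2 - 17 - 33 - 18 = 5*b^3 - 62*b^2 + 199*b - 70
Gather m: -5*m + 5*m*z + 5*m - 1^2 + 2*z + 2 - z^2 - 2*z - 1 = 5*m*z - z^2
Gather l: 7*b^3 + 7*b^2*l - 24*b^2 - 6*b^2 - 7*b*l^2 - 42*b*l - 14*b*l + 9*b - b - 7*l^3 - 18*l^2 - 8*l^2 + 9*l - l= 7*b^3 - 30*b^2 + 8*b - 7*l^3 + l^2*(-7*b - 26) + l*(7*b^2 - 56*b + 8)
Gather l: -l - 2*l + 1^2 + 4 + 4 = 9 - 3*l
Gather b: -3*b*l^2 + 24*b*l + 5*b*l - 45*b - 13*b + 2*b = b*(-3*l^2 + 29*l - 56)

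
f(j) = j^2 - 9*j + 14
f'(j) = 2*j - 9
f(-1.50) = 29.75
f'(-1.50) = -12.00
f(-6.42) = 113.00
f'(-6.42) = -21.84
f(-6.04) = 104.84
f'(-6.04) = -21.08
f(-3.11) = 51.66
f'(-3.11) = -15.22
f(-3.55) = 58.55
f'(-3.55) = -16.10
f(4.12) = -6.11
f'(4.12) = -0.76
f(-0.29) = 16.69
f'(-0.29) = -9.58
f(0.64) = 8.65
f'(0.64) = -7.72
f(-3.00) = 50.00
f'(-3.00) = -15.00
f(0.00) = 14.00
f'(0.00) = -9.00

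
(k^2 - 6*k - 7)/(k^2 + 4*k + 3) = (k - 7)/(k + 3)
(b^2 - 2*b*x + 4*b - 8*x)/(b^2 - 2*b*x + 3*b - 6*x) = (b + 4)/(b + 3)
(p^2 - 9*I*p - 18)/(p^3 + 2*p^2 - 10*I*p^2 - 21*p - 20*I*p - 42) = (p - 6*I)/(p^2 + p*(2 - 7*I) - 14*I)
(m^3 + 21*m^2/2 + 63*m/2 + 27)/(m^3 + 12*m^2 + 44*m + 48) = (2*m^2 + 9*m + 9)/(2*(m^2 + 6*m + 8))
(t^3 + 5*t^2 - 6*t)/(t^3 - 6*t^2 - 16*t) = (-t^2 - 5*t + 6)/(-t^2 + 6*t + 16)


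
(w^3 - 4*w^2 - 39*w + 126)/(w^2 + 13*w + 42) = (w^2 - 10*w + 21)/(w + 7)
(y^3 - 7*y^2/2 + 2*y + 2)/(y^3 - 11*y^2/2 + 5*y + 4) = (y - 2)/(y - 4)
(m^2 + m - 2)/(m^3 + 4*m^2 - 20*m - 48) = (m - 1)/(m^2 + 2*m - 24)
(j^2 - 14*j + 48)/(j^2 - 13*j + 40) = (j - 6)/(j - 5)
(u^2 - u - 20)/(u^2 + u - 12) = (u - 5)/(u - 3)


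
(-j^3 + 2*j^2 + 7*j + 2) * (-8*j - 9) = 8*j^4 - 7*j^3 - 74*j^2 - 79*j - 18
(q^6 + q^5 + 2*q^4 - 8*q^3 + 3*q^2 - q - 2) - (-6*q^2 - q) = q^6 + q^5 + 2*q^4 - 8*q^3 + 9*q^2 - 2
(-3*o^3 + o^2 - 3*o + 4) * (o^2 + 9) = -3*o^5 + o^4 - 30*o^3 + 13*o^2 - 27*o + 36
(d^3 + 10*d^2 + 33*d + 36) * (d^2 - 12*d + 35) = d^5 - 2*d^4 - 52*d^3 - 10*d^2 + 723*d + 1260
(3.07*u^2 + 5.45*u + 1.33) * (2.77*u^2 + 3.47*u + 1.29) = 8.5039*u^4 + 25.7494*u^3 + 26.5559*u^2 + 11.6456*u + 1.7157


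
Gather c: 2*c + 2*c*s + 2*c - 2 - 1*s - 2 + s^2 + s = c*(2*s + 4) + s^2 - 4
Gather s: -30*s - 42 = -30*s - 42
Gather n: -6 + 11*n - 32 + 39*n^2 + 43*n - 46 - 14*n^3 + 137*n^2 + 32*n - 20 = -14*n^3 + 176*n^2 + 86*n - 104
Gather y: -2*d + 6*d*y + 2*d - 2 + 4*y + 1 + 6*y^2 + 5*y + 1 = 6*y^2 + y*(6*d + 9)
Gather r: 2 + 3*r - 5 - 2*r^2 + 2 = -2*r^2 + 3*r - 1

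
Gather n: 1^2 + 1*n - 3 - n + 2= 0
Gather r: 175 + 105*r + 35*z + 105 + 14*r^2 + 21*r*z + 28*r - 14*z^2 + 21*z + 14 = 14*r^2 + r*(21*z + 133) - 14*z^2 + 56*z + 294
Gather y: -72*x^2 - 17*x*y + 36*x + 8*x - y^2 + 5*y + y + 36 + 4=-72*x^2 + 44*x - y^2 + y*(6 - 17*x) + 40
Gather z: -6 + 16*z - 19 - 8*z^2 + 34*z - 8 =-8*z^2 + 50*z - 33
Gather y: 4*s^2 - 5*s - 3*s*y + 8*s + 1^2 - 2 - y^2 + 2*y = 4*s^2 + 3*s - y^2 + y*(2 - 3*s) - 1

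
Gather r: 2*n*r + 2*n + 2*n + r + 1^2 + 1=4*n + r*(2*n + 1) + 2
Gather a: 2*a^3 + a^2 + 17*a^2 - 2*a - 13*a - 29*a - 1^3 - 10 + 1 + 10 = 2*a^3 + 18*a^2 - 44*a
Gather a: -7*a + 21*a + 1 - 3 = 14*a - 2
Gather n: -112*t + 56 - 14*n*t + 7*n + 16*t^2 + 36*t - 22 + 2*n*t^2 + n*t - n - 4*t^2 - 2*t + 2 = n*(2*t^2 - 13*t + 6) + 12*t^2 - 78*t + 36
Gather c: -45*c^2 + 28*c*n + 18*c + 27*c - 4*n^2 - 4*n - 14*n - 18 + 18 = -45*c^2 + c*(28*n + 45) - 4*n^2 - 18*n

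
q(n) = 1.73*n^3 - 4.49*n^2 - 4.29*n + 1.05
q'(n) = 5.19*n^2 - 8.98*n - 4.29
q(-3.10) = -80.34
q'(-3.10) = 73.42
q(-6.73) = -700.78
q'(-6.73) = 291.22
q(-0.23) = 1.78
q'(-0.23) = -1.95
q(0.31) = -0.66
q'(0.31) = -6.58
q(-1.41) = -6.68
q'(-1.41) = 18.69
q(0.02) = 0.96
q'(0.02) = -4.47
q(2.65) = -9.65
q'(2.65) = 8.36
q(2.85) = -7.60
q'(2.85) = 12.27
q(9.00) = 859.92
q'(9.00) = 335.28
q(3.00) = -5.52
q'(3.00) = 15.48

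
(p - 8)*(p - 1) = p^2 - 9*p + 8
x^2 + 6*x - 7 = (x - 1)*(x + 7)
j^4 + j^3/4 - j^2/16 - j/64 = j*(j - 1/4)*(j + 1/4)^2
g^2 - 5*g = g*(g - 5)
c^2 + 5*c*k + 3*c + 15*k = (c + 3)*(c + 5*k)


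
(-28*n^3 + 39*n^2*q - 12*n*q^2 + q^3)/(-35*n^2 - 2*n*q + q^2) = (4*n^2 - 5*n*q + q^2)/(5*n + q)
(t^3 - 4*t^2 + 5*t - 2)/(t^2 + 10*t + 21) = (t^3 - 4*t^2 + 5*t - 2)/(t^2 + 10*t + 21)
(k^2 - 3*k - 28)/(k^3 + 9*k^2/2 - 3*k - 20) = 2*(k - 7)/(2*k^2 + k - 10)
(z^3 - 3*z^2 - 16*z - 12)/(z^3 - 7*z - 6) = (z - 6)/(z - 3)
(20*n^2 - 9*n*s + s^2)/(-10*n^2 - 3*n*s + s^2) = (-4*n + s)/(2*n + s)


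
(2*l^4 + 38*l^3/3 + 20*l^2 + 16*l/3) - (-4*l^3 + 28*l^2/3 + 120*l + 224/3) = 2*l^4 + 50*l^3/3 + 32*l^2/3 - 344*l/3 - 224/3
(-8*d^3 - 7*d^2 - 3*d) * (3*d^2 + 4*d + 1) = -24*d^5 - 53*d^4 - 45*d^3 - 19*d^2 - 3*d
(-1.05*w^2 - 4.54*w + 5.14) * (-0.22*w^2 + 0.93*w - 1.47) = 0.231*w^4 + 0.0222999999999999*w^3 - 3.8095*w^2 + 11.454*w - 7.5558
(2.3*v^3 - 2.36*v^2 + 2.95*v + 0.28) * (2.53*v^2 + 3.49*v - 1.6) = 5.819*v^5 + 2.0562*v^4 - 4.4529*v^3 + 14.7799*v^2 - 3.7428*v - 0.448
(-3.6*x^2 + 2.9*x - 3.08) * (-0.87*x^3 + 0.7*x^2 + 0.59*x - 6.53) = 3.132*x^5 - 5.043*x^4 + 2.5856*x^3 + 23.063*x^2 - 20.7542*x + 20.1124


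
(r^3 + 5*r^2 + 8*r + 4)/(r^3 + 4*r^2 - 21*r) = (r^3 + 5*r^2 + 8*r + 4)/(r*(r^2 + 4*r - 21))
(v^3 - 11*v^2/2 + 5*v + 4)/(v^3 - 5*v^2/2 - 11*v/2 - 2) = (v - 2)/(v + 1)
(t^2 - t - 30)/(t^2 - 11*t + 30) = (t + 5)/(t - 5)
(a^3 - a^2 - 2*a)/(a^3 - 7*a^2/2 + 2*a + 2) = 2*a*(a + 1)/(2*a^2 - 3*a - 2)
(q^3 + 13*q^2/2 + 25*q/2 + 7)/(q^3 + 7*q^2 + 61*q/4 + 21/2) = 2*(q + 1)/(2*q + 3)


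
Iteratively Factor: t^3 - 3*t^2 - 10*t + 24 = (t - 2)*(t^2 - t - 12) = (t - 4)*(t - 2)*(t + 3)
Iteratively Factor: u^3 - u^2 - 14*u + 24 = (u - 3)*(u^2 + 2*u - 8) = (u - 3)*(u + 4)*(u - 2)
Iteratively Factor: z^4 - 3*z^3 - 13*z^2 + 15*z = (z - 1)*(z^3 - 2*z^2 - 15*z) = (z - 1)*(z + 3)*(z^2 - 5*z) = (z - 5)*(z - 1)*(z + 3)*(z)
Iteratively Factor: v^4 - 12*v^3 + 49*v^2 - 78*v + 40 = (v - 4)*(v^3 - 8*v^2 + 17*v - 10) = (v - 4)*(v - 2)*(v^2 - 6*v + 5) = (v - 4)*(v - 2)*(v - 1)*(v - 5)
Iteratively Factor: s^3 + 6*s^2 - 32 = (s + 4)*(s^2 + 2*s - 8) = (s - 2)*(s + 4)*(s + 4)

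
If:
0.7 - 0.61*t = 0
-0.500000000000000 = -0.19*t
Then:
No Solution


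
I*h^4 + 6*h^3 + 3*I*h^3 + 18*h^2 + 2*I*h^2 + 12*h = h*(h + 2)*(h - 6*I)*(I*h + I)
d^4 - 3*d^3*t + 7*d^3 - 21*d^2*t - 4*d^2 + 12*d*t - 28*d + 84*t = (d - 2)*(d + 2)*(d + 7)*(d - 3*t)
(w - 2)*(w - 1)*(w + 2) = w^3 - w^2 - 4*w + 4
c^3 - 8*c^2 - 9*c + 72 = (c - 8)*(c - 3)*(c + 3)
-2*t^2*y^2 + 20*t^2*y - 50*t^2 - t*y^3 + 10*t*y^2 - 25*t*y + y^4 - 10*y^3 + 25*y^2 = (-2*t + y)*(t + y)*(y - 5)^2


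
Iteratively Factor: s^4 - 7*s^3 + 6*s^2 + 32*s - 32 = (s - 4)*(s^3 - 3*s^2 - 6*s + 8) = (s - 4)*(s - 1)*(s^2 - 2*s - 8) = (s - 4)^2*(s - 1)*(s + 2)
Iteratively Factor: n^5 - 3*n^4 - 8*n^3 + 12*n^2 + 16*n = (n - 2)*(n^4 - n^3 - 10*n^2 - 8*n) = n*(n - 2)*(n^3 - n^2 - 10*n - 8) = n*(n - 2)*(n + 2)*(n^2 - 3*n - 4) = n*(n - 4)*(n - 2)*(n + 2)*(n + 1)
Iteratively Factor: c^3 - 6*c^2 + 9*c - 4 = (c - 4)*(c^2 - 2*c + 1) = (c - 4)*(c - 1)*(c - 1)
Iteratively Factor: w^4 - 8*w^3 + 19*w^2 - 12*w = (w - 3)*(w^3 - 5*w^2 + 4*w) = w*(w - 3)*(w^2 - 5*w + 4) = w*(w - 4)*(w - 3)*(w - 1)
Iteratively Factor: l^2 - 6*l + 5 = (l - 5)*(l - 1)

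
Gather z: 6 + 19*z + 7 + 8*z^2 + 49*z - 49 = 8*z^2 + 68*z - 36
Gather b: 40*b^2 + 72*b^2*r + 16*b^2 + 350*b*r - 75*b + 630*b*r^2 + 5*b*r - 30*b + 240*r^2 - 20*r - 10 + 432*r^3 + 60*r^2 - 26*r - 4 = b^2*(72*r + 56) + b*(630*r^2 + 355*r - 105) + 432*r^3 + 300*r^2 - 46*r - 14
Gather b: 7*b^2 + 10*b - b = 7*b^2 + 9*b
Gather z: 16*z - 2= 16*z - 2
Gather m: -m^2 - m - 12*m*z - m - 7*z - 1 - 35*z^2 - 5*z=-m^2 + m*(-12*z - 2) - 35*z^2 - 12*z - 1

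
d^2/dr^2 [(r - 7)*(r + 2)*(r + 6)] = 6*r + 2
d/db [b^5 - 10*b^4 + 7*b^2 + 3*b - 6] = 5*b^4 - 40*b^3 + 14*b + 3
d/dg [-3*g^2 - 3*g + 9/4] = -6*g - 3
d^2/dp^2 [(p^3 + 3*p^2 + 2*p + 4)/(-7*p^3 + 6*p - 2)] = 6*(-49*p^6 - 140*p^5 - 490*p^4 + 58*p^3 + 236*p^2 + 52*p - 60)/(343*p^9 - 882*p^7 + 294*p^6 + 756*p^5 - 504*p^4 - 132*p^3 + 216*p^2 - 72*p + 8)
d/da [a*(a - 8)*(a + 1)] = 3*a^2 - 14*a - 8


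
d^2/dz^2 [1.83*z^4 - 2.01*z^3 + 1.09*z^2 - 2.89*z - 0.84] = 21.96*z^2 - 12.06*z + 2.18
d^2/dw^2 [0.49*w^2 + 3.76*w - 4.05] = 0.980000000000000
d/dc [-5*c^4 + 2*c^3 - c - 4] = -20*c^3 + 6*c^2 - 1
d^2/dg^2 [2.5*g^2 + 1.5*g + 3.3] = 5.00000000000000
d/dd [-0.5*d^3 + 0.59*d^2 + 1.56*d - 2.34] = -1.5*d^2 + 1.18*d + 1.56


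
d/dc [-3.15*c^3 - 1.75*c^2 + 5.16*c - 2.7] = -9.45*c^2 - 3.5*c + 5.16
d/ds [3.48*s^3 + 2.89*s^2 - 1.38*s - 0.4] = 10.44*s^2 + 5.78*s - 1.38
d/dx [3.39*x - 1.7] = 3.39000000000000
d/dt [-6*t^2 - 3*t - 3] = -12*t - 3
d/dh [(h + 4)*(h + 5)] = 2*h + 9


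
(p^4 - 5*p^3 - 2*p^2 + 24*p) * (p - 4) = p^5 - 9*p^4 + 18*p^3 + 32*p^2 - 96*p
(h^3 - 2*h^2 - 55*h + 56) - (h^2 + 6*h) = h^3 - 3*h^2 - 61*h + 56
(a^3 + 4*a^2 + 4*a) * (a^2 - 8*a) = a^5 - 4*a^4 - 28*a^3 - 32*a^2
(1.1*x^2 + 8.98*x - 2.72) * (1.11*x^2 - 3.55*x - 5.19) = 1.221*x^4 + 6.0628*x^3 - 40.6072*x^2 - 36.9502*x + 14.1168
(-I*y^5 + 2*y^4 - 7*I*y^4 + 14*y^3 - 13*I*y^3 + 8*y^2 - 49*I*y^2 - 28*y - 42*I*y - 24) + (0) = -I*y^5 + 2*y^4 - 7*I*y^4 + 14*y^3 - 13*I*y^3 + 8*y^2 - 49*I*y^2 - 28*y - 42*I*y - 24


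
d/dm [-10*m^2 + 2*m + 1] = 2 - 20*m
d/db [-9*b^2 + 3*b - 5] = 3 - 18*b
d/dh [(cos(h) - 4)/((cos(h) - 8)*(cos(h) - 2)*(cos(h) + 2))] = 2*(cos(h)^3 - 10*cos(h)^2 + 32*cos(h) - 8)*sin(h)/((cos(h) - 8)^2*(cos(h) - 2)^2*(cos(h) + 2)^2)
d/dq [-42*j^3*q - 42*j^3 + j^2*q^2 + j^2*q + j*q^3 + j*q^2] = j*(-42*j^2 + 2*j*q + j + 3*q^2 + 2*q)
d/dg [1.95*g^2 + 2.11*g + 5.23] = 3.9*g + 2.11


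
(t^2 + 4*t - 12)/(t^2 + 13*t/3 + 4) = 3*(t^2 + 4*t - 12)/(3*t^2 + 13*t + 12)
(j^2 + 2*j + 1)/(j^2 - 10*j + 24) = (j^2 + 2*j + 1)/(j^2 - 10*j + 24)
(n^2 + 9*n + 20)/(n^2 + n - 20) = (n + 4)/(n - 4)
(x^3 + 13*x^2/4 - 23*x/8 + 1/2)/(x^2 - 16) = (8*x^2 - 6*x + 1)/(8*(x - 4))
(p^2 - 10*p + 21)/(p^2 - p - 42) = (p - 3)/(p + 6)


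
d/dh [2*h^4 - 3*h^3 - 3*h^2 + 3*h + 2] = 8*h^3 - 9*h^2 - 6*h + 3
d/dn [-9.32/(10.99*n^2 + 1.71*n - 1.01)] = (204.8536*n + 15.9372)/(10.99*n^2 + 1.71*n - 1.01)^2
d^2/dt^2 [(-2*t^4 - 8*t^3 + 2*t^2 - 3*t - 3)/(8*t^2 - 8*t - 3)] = 4*(-64*t^6 + 192*t^5 - 120*t^4 - 576*t^3 - 558*t^2 + 72*t - 87)/(512*t^6 - 1536*t^5 + 960*t^4 + 640*t^3 - 360*t^2 - 216*t - 27)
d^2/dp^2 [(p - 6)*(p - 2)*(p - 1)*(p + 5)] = 12*p^2 - 24*p - 50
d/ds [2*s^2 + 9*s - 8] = 4*s + 9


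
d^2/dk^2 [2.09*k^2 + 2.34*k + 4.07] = 4.18000000000000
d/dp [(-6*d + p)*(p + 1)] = -6*d + 2*p + 1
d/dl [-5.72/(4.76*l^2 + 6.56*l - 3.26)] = (54.4544*l + 37.5232)/(4.76*l^2 + 6.56*l - 3.26)^2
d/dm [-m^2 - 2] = -2*m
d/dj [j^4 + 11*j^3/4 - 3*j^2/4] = j*(16*j^2 + 33*j - 6)/4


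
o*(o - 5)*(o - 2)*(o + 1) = o^4 - 6*o^3 + 3*o^2 + 10*o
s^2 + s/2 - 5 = (s - 2)*(s + 5/2)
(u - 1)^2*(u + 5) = u^3 + 3*u^2 - 9*u + 5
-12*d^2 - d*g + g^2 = (-4*d + g)*(3*d + g)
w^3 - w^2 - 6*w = w*(w - 3)*(w + 2)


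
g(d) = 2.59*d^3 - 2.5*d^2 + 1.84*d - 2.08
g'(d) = 7.77*d^2 - 5.0*d + 1.84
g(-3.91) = -202.32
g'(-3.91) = 140.18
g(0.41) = -1.57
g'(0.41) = 1.10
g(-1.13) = -11.09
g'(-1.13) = 17.41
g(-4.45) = -288.01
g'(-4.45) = 177.96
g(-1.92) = -33.16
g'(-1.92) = 40.08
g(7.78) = 1080.57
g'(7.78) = 433.25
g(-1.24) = -13.14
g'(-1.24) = 19.99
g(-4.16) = -239.46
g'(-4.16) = 157.10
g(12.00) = 4135.52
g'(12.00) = 1060.72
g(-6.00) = -662.56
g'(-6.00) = 311.56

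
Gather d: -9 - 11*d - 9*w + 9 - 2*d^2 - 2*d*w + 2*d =-2*d^2 + d*(-2*w - 9) - 9*w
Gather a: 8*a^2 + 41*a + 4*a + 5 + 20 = 8*a^2 + 45*a + 25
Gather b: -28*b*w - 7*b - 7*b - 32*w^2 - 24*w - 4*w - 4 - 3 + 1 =b*(-28*w - 14) - 32*w^2 - 28*w - 6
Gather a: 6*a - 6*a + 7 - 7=0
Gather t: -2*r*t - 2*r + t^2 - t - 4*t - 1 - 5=-2*r + t^2 + t*(-2*r - 5) - 6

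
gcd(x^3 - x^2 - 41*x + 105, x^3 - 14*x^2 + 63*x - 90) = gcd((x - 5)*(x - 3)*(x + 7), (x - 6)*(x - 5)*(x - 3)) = x^2 - 8*x + 15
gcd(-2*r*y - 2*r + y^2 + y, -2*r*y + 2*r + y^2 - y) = -2*r + y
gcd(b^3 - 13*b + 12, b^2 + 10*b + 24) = b + 4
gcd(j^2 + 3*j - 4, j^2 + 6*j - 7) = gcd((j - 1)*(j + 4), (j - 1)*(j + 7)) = j - 1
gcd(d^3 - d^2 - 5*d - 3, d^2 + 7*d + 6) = d + 1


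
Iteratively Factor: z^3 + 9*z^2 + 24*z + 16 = (z + 4)*(z^2 + 5*z + 4) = (z + 1)*(z + 4)*(z + 4)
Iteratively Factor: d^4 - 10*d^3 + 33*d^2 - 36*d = (d)*(d^3 - 10*d^2 + 33*d - 36) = d*(d - 3)*(d^2 - 7*d + 12) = d*(d - 3)^2*(d - 4)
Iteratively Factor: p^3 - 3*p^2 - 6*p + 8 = (p - 4)*(p^2 + p - 2) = (p - 4)*(p - 1)*(p + 2)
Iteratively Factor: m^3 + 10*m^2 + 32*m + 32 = (m + 2)*(m^2 + 8*m + 16) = (m + 2)*(m + 4)*(m + 4)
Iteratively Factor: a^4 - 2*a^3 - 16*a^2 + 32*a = (a - 2)*(a^3 - 16*a) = a*(a - 2)*(a^2 - 16) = a*(a - 2)*(a + 4)*(a - 4)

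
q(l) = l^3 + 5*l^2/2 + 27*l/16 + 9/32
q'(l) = 3*l^2 + 5*l + 27/16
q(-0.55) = -0.06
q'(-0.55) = -0.16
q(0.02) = 0.32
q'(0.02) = 1.79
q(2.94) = 52.26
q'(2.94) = 42.32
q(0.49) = 1.83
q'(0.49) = 4.86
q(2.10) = 24.11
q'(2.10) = 25.42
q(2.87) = 49.36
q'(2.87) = 40.75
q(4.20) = 125.56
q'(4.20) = 75.61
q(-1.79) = -0.46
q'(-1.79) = 2.35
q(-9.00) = -541.41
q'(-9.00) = 199.69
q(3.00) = 54.84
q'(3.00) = 43.69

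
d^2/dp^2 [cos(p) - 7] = -cos(p)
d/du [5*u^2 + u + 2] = 10*u + 1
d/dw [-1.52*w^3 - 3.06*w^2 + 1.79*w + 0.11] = -4.56*w^2 - 6.12*w + 1.79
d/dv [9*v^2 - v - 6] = 18*v - 1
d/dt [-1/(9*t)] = 1/(9*t^2)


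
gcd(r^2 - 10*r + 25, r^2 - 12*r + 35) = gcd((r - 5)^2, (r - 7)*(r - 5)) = r - 5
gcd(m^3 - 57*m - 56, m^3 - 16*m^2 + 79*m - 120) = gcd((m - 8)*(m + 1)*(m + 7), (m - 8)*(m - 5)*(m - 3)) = m - 8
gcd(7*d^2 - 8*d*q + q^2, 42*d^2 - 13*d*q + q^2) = -7*d + q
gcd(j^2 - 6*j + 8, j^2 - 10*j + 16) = j - 2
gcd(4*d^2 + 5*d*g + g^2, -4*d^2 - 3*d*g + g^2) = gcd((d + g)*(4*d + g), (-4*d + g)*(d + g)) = d + g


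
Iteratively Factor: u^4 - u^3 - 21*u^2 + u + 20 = (u + 4)*(u^3 - 5*u^2 - u + 5) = (u - 1)*(u + 4)*(u^2 - 4*u - 5) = (u - 5)*(u - 1)*(u + 4)*(u + 1)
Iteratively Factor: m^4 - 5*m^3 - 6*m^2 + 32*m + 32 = (m + 2)*(m^3 - 7*m^2 + 8*m + 16) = (m + 1)*(m + 2)*(m^2 - 8*m + 16) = (m - 4)*(m + 1)*(m + 2)*(m - 4)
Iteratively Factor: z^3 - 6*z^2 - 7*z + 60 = (z - 5)*(z^2 - z - 12) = (z - 5)*(z - 4)*(z + 3)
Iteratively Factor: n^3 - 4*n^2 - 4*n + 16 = (n - 4)*(n^2 - 4) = (n - 4)*(n - 2)*(n + 2)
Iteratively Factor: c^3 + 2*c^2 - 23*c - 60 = (c + 4)*(c^2 - 2*c - 15) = (c + 3)*(c + 4)*(c - 5)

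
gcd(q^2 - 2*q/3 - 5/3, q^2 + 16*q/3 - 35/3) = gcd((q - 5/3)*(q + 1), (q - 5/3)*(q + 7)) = q - 5/3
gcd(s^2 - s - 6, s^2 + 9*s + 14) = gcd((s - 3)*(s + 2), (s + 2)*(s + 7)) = s + 2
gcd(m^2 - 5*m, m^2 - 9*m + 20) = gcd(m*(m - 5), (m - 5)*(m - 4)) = m - 5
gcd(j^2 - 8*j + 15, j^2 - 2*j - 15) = j - 5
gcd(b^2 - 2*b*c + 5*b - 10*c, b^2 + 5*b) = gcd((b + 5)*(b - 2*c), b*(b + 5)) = b + 5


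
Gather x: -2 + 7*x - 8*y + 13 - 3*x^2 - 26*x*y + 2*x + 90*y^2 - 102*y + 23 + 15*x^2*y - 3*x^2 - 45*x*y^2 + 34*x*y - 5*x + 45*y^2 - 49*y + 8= x^2*(15*y - 6) + x*(-45*y^2 + 8*y + 4) + 135*y^2 - 159*y + 42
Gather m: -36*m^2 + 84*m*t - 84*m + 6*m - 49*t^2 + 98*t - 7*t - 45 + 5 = -36*m^2 + m*(84*t - 78) - 49*t^2 + 91*t - 40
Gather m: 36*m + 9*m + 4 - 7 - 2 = 45*m - 5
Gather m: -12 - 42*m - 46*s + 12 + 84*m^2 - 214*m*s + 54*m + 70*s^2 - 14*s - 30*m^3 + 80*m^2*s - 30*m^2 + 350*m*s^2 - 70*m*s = -30*m^3 + m^2*(80*s + 54) + m*(350*s^2 - 284*s + 12) + 70*s^2 - 60*s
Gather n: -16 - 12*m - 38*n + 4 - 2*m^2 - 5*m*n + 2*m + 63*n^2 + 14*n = -2*m^2 - 10*m + 63*n^2 + n*(-5*m - 24) - 12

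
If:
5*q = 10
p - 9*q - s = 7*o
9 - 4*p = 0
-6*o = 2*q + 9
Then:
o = -13/6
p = 9/4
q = 2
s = -7/12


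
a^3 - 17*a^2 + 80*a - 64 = (a - 8)^2*(a - 1)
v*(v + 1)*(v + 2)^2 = v^4 + 5*v^3 + 8*v^2 + 4*v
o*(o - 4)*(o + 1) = o^3 - 3*o^2 - 4*o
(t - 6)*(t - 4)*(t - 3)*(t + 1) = t^4 - 12*t^3 + 41*t^2 - 18*t - 72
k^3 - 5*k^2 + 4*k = k*(k - 4)*(k - 1)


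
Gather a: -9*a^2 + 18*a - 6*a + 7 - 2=-9*a^2 + 12*a + 5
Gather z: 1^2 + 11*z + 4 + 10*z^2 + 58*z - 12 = 10*z^2 + 69*z - 7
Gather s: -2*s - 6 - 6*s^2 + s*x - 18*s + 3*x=-6*s^2 + s*(x - 20) + 3*x - 6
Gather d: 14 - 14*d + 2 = 16 - 14*d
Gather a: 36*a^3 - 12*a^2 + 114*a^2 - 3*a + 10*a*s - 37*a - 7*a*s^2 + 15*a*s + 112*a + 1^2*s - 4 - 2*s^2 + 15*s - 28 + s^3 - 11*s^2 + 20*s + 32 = 36*a^3 + 102*a^2 + a*(-7*s^2 + 25*s + 72) + s^3 - 13*s^2 + 36*s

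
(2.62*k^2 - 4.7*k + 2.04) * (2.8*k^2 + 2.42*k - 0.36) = 7.336*k^4 - 6.8196*k^3 - 6.6052*k^2 + 6.6288*k - 0.7344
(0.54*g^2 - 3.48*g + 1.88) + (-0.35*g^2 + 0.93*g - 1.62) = 0.19*g^2 - 2.55*g + 0.26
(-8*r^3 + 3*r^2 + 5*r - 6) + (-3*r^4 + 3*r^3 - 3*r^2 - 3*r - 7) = -3*r^4 - 5*r^3 + 2*r - 13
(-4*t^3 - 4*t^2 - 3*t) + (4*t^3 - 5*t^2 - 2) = -9*t^2 - 3*t - 2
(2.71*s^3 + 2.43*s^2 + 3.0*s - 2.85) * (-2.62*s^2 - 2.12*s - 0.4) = -7.1002*s^5 - 12.1118*s^4 - 14.0956*s^3 + 0.135*s^2 + 4.842*s + 1.14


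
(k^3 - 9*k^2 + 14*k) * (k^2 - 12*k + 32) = k^5 - 21*k^4 + 154*k^3 - 456*k^2 + 448*k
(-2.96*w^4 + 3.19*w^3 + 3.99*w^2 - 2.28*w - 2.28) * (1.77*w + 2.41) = -5.2392*w^5 - 1.4873*w^4 + 14.7502*w^3 + 5.5803*w^2 - 9.5304*w - 5.4948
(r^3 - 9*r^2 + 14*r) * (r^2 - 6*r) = r^5 - 15*r^4 + 68*r^3 - 84*r^2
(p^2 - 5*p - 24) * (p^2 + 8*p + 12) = p^4 + 3*p^3 - 52*p^2 - 252*p - 288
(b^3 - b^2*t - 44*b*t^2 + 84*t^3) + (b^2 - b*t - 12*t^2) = b^3 - b^2*t + b^2 - 44*b*t^2 - b*t + 84*t^3 - 12*t^2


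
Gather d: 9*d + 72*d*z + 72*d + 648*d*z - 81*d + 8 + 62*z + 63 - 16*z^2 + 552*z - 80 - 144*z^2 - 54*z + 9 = 720*d*z - 160*z^2 + 560*z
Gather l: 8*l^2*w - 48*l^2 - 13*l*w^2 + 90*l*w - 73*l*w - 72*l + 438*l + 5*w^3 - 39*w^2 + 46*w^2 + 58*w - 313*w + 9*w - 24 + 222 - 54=l^2*(8*w - 48) + l*(-13*w^2 + 17*w + 366) + 5*w^3 + 7*w^2 - 246*w + 144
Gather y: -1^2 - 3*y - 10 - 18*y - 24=-21*y - 35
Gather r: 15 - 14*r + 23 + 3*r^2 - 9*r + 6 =3*r^2 - 23*r + 44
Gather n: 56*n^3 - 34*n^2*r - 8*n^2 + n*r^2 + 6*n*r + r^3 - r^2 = 56*n^3 + n^2*(-34*r - 8) + n*(r^2 + 6*r) + r^3 - r^2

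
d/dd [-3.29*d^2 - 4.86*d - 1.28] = -6.58*d - 4.86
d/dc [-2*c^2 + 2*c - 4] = 2 - 4*c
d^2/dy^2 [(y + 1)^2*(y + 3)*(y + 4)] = 12*y^2 + 54*y + 54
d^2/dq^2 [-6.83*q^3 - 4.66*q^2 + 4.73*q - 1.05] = -40.98*q - 9.32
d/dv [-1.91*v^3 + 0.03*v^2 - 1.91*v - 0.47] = -5.73*v^2 + 0.06*v - 1.91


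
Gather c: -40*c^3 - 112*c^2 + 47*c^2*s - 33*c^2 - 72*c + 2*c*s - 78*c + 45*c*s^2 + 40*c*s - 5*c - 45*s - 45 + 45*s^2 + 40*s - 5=-40*c^3 + c^2*(47*s - 145) + c*(45*s^2 + 42*s - 155) + 45*s^2 - 5*s - 50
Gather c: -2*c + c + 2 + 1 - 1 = 2 - c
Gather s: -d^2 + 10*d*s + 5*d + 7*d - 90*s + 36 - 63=-d^2 + 12*d + s*(10*d - 90) - 27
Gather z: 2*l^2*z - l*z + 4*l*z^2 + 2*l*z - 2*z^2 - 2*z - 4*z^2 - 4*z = z^2*(4*l - 6) + z*(2*l^2 + l - 6)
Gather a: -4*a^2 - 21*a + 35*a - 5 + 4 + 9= -4*a^2 + 14*a + 8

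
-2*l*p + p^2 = p*(-2*l + p)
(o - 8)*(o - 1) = o^2 - 9*o + 8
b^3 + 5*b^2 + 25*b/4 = b*(b + 5/2)^2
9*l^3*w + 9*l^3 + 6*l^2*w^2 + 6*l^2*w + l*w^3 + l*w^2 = (3*l + w)^2*(l*w + l)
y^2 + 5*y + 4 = (y + 1)*(y + 4)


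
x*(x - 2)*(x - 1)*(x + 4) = x^4 + x^3 - 10*x^2 + 8*x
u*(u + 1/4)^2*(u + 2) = u^4 + 5*u^3/2 + 17*u^2/16 + u/8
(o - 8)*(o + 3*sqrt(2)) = o^2 - 8*o + 3*sqrt(2)*o - 24*sqrt(2)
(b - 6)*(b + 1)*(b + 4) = b^3 - b^2 - 26*b - 24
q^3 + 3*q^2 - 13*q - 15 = (q - 3)*(q + 1)*(q + 5)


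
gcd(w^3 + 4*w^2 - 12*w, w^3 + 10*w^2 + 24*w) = w^2 + 6*w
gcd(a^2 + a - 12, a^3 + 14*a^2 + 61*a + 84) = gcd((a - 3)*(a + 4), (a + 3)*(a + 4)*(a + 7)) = a + 4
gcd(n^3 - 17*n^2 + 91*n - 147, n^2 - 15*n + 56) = n - 7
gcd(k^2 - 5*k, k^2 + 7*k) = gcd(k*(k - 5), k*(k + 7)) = k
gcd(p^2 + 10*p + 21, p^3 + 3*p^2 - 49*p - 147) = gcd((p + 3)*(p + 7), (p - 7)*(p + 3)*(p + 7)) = p^2 + 10*p + 21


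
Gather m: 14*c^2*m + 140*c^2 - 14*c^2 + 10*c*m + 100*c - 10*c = 126*c^2 + 90*c + m*(14*c^2 + 10*c)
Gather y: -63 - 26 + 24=-65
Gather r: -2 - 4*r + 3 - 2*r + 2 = 3 - 6*r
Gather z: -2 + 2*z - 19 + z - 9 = 3*z - 30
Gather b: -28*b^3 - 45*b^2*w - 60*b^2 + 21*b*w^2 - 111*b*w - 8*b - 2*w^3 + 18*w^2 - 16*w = -28*b^3 + b^2*(-45*w - 60) + b*(21*w^2 - 111*w - 8) - 2*w^3 + 18*w^2 - 16*w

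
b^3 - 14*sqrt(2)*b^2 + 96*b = b*(b - 8*sqrt(2))*(b - 6*sqrt(2))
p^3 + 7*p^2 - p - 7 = (p - 1)*(p + 1)*(p + 7)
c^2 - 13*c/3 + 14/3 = (c - 7/3)*(c - 2)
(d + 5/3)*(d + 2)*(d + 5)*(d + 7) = d^4 + 47*d^3/3 + 247*d^2/3 + 505*d/3 + 350/3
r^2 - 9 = (r - 3)*(r + 3)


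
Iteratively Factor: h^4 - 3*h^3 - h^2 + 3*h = (h - 3)*(h^3 - h) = (h - 3)*(h - 1)*(h^2 + h) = (h - 3)*(h - 1)*(h + 1)*(h)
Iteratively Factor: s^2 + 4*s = (s)*(s + 4)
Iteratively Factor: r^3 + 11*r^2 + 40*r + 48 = (r + 4)*(r^2 + 7*r + 12) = (r + 3)*(r + 4)*(r + 4)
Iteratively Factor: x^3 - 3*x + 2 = (x + 2)*(x^2 - 2*x + 1) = (x - 1)*(x + 2)*(x - 1)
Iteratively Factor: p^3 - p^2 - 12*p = (p + 3)*(p^2 - 4*p) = (p - 4)*(p + 3)*(p)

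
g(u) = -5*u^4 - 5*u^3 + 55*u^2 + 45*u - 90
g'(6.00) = -4155.00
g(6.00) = -5400.00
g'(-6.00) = 3165.00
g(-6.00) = -3780.00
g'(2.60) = -121.92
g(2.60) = 82.43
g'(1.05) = 120.81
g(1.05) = 6.02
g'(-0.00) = 45.00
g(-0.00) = -90.00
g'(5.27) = -2719.16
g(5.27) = -2913.83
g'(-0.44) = -4.60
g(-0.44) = -98.91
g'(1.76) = 83.10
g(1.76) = 84.33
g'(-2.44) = -22.17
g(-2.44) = 23.06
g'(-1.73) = -86.64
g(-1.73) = -22.14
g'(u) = -20*u^3 - 15*u^2 + 110*u + 45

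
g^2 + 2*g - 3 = (g - 1)*(g + 3)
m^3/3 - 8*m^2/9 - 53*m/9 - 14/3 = (m/3 + 1/3)*(m - 6)*(m + 7/3)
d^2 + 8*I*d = d*(d + 8*I)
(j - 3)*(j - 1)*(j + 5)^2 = j^4 + 6*j^3 - 12*j^2 - 70*j + 75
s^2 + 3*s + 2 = (s + 1)*(s + 2)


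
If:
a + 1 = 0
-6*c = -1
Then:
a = -1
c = 1/6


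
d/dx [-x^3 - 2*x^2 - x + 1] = -3*x^2 - 4*x - 1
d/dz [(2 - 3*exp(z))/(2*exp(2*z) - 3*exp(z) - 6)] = ((3*exp(z) - 2)*(4*exp(z) - 3) - 6*exp(2*z) + 9*exp(z) + 18)*exp(z)/(-2*exp(2*z) + 3*exp(z) + 6)^2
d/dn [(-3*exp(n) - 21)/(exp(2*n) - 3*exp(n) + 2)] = 3*((exp(n) + 7)*(2*exp(n) - 3) - exp(2*n) + 3*exp(n) - 2)*exp(n)/(exp(2*n) - 3*exp(n) + 2)^2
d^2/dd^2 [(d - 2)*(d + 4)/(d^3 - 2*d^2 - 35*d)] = 2*(d^6 + 6*d^5 + 45*d^4 + 136*d^3 + 744*d^2 - 1680*d - 9800)/(d^3*(d^6 - 6*d^5 - 93*d^4 + 412*d^3 + 3255*d^2 - 7350*d - 42875))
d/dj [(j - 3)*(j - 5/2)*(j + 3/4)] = 3*j^2 - 19*j/2 + 27/8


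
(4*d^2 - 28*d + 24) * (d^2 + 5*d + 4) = 4*d^4 - 8*d^3 - 100*d^2 + 8*d + 96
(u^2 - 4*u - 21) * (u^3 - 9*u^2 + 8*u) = u^5 - 13*u^4 + 23*u^3 + 157*u^2 - 168*u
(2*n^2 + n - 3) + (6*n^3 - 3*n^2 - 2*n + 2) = 6*n^3 - n^2 - n - 1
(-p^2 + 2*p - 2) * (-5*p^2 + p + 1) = 5*p^4 - 11*p^3 + 11*p^2 - 2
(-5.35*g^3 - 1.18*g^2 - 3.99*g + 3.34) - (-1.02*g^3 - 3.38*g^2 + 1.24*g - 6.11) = -4.33*g^3 + 2.2*g^2 - 5.23*g + 9.45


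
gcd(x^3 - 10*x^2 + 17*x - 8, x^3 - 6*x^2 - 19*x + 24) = x^2 - 9*x + 8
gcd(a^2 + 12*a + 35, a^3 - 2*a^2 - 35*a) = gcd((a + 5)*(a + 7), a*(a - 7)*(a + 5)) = a + 5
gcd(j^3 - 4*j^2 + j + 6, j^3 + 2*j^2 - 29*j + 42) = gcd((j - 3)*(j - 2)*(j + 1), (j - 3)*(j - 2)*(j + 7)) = j^2 - 5*j + 6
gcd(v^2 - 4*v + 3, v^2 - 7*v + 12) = v - 3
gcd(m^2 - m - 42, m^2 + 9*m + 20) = 1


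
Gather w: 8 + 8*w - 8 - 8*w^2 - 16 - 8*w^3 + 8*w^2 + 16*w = -8*w^3 + 24*w - 16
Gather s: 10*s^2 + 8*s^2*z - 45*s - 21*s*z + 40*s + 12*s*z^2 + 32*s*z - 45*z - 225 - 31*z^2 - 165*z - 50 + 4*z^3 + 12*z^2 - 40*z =s^2*(8*z + 10) + s*(12*z^2 + 11*z - 5) + 4*z^3 - 19*z^2 - 250*z - 275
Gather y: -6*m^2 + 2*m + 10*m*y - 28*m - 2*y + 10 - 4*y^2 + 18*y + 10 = -6*m^2 - 26*m - 4*y^2 + y*(10*m + 16) + 20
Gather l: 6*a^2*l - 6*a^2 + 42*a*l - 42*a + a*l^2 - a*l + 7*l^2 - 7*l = -6*a^2 - 42*a + l^2*(a + 7) + l*(6*a^2 + 41*a - 7)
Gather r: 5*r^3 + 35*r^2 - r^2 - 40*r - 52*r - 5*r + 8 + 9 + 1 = 5*r^3 + 34*r^2 - 97*r + 18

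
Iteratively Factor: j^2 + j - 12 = (j + 4)*(j - 3)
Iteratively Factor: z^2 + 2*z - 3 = (z - 1)*(z + 3)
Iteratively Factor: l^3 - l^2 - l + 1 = (l - 1)*(l^2 - 1) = (l - 1)*(l + 1)*(l - 1)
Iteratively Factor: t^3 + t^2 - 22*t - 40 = (t - 5)*(t^2 + 6*t + 8) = (t - 5)*(t + 2)*(t + 4)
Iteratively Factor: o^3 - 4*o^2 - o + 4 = (o - 4)*(o^2 - 1) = (o - 4)*(o + 1)*(o - 1)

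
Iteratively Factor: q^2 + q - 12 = (q + 4)*(q - 3)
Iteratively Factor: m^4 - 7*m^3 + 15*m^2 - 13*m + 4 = (m - 1)*(m^3 - 6*m^2 + 9*m - 4) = (m - 1)^2*(m^2 - 5*m + 4) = (m - 1)^3*(m - 4)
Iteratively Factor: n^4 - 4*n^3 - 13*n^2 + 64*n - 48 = (n - 3)*(n^3 - n^2 - 16*n + 16) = (n - 4)*(n - 3)*(n^2 + 3*n - 4) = (n - 4)*(n - 3)*(n - 1)*(n + 4)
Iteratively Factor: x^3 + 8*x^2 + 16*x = (x + 4)*(x^2 + 4*x) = (x + 4)^2*(x)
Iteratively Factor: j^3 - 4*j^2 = (j)*(j^2 - 4*j) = j^2*(j - 4)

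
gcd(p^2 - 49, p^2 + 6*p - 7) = p + 7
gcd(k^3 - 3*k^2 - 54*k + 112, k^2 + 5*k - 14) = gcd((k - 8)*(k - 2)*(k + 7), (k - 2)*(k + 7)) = k^2 + 5*k - 14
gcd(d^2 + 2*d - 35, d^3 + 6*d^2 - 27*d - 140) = d^2 + 2*d - 35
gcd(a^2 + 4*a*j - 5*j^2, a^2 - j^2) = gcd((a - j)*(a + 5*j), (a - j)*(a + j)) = a - j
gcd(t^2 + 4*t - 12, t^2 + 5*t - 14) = t - 2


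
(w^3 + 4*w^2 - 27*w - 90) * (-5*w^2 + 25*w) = -5*w^5 + 5*w^4 + 235*w^3 - 225*w^2 - 2250*w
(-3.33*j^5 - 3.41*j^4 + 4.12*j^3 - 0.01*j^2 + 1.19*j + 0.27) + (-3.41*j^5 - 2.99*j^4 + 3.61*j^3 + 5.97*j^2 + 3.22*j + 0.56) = -6.74*j^5 - 6.4*j^4 + 7.73*j^3 + 5.96*j^2 + 4.41*j + 0.83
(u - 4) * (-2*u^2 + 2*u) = -2*u^3 + 10*u^2 - 8*u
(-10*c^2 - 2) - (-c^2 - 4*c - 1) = -9*c^2 + 4*c - 1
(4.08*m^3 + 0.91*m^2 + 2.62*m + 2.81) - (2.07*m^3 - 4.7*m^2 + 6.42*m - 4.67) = 2.01*m^3 + 5.61*m^2 - 3.8*m + 7.48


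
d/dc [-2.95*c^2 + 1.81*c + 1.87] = 1.81 - 5.9*c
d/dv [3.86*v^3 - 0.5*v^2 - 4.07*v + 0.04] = 11.58*v^2 - 1.0*v - 4.07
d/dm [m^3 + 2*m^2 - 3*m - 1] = 3*m^2 + 4*m - 3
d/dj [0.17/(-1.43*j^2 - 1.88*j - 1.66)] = (0.4862*j + 0.3196)/(1.43*j^2 + 1.88*j + 1.66)^2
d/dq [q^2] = 2*q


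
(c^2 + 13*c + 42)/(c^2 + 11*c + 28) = (c + 6)/(c + 4)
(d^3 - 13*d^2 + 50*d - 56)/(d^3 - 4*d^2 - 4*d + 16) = (d - 7)/(d + 2)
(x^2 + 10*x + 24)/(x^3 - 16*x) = (x + 6)/(x*(x - 4))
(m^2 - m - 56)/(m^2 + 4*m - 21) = (m - 8)/(m - 3)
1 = 1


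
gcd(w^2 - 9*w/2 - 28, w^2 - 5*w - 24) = w - 8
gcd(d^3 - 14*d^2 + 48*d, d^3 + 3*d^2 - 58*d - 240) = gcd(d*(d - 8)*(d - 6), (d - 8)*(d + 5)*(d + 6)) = d - 8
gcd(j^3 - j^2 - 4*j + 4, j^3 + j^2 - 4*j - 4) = j^2 - 4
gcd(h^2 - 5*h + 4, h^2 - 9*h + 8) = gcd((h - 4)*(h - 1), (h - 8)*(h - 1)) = h - 1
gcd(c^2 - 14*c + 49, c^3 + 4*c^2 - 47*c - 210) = c - 7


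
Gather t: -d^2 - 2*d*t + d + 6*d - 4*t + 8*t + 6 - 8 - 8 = -d^2 + 7*d + t*(4 - 2*d) - 10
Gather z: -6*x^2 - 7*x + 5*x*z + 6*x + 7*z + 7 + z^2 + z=-6*x^2 - x + z^2 + z*(5*x + 8) + 7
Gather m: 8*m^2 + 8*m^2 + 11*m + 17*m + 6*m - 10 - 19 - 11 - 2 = 16*m^2 + 34*m - 42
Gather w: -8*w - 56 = -8*w - 56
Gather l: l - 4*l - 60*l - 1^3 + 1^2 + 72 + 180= 252 - 63*l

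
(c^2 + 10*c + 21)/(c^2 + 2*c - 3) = (c + 7)/(c - 1)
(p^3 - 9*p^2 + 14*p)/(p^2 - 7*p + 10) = p*(p - 7)/(p - 5)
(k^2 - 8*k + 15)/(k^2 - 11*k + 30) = (k - 3)/(k - 6)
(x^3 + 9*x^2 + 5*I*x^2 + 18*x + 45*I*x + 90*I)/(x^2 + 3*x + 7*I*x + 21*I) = (x^2 + x*(6 + 5*I) + 30*I)/(x + 7*I)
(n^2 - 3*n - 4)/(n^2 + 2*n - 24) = (n + 1)/(n + 6)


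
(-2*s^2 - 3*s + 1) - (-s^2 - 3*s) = 1 - s^2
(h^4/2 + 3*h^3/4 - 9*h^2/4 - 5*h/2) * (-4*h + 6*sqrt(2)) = -2*h^5 - 3*h^4 + 3*sqrt(2)*h^4 + 9*sqrt(2)*h^3/2 + 9*h^3 - 27*sqrt(2)*h^2/2 + 10*h^2 - 15*sqrt(2)*h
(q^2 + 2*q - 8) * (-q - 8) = -q^3 - 10*q^2 - 8*q + 64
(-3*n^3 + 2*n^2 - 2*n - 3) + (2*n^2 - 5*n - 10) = -3*n^3 + 4*n^2 - 7*n - 13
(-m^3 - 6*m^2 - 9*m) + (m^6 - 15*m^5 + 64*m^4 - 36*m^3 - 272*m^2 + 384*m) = m^6 - 15*m^5 + 64*m^4 - 37*m^3 - 278*m^2 + 375*m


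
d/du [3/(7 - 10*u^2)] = 60*u/(10*u^2 - 7)^2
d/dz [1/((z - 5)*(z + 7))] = 2*(-z - 1)/(z^4 + 4*z^3 - 66*z^2 - 140*z + 1225)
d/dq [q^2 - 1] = 2*q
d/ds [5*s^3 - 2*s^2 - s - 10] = 15*s^2 - 4*s - 1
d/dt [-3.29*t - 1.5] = -3.29000000000000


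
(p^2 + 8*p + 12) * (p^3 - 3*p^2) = p^5 + 5*p^4 - 12*p^3 - 36*p^2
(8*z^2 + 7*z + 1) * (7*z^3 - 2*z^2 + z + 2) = 56*z^5 + 33*z^4 + z^3 + 21*z^2 + 15*z + 2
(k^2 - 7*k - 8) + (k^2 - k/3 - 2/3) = 2*k^2 - 22*k/3 - 26/3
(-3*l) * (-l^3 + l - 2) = 3*l^4 - 3*l^2 + 6*l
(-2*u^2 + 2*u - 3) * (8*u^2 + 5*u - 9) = -16*u^4 + 6*u^3 + 4*u^2 - 33*u + 27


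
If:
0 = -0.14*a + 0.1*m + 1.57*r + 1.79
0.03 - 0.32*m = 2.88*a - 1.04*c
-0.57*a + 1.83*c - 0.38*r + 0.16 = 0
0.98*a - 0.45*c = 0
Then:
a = -0.18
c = -0.39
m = 0.44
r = -1.18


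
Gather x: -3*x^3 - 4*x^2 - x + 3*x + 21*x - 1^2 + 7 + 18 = -3*x^3 - 4*x^2 + 23*x + 24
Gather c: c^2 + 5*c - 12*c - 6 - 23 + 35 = c^2 - 7*c + 6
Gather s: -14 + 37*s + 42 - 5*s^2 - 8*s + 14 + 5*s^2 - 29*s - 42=0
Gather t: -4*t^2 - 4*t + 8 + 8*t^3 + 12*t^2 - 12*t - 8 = 8*t^3 + 8*t^2 - 16*t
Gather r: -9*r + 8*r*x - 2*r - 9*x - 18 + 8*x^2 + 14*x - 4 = r*(8*x - 11) + 8*x^2 + 5*x - 22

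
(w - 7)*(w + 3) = w^2 - 4*w - 21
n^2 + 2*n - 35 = (n - 5)*(n + 7)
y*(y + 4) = y^2 + 4*y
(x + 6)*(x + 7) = x^2 + 13*x + 42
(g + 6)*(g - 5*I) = g^2 + 6*g - 5*I*g - 30*I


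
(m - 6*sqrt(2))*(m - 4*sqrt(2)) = m^2 - 10*sqrt(2)*m + 48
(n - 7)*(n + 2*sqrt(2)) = n^2 - 7*n + 2*sqrt(2)*n - 14*sqrt(2)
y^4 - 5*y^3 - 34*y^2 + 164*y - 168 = (y - 7)*(y - 2)^2*(y + 6)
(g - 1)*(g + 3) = g^2 + 2*g - 3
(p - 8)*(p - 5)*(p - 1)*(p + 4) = p^4 - 10*p^3 - 3*p^2 + 172*p - 160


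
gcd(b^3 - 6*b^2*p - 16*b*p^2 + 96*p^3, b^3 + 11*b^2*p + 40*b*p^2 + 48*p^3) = b + 4*p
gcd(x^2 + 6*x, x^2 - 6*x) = x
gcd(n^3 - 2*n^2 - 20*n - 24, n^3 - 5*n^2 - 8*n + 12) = n^2 - 4*n - 12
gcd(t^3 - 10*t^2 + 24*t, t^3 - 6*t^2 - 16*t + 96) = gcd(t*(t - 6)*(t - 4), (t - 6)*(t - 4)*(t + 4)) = t^2 - 10*t + 24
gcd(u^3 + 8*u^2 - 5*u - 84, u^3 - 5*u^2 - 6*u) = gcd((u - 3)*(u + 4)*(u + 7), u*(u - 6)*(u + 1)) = 1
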